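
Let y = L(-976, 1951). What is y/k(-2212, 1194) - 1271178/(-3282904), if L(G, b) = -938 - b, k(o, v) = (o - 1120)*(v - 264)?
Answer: 9677842767/24933655880 ≈ 0.38814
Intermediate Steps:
k(o, v) = (-1120 + o)*(-264 + v)
y = -2889 (y = -938 - 1*1951 = -938 - 1951 = -2889)
y/k(-2212, 1194) - 1271178/(-3282904) = -2889/(295680 - 1120*1194 - 264*(-2212) - 2212*1194) - 1271178/(-3282904) = -2889/(295680 - 1337280 + 583968 - 2641128) - 1271178*(-1/3282904) = -2889/(-3098760) + 635589/1641452 = -2889*(-1/3098760) + 635589/1641452 = 963/1032920 + 635589/1641452 = 9677842767/24933655880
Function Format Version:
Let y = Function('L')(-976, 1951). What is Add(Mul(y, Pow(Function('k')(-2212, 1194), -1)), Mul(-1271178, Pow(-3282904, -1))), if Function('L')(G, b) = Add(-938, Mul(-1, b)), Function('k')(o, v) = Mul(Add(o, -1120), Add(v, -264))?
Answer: Rational(9677842767, 24933655880) ≈ 0.38814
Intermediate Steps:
Function('k')(o, v) = Mul(Add(-1120, o), Add(-264, v))
y = -2889 (y = Add(-938, Mul(-1, 1951)) = Add(-938, -1951) = -2889)
Add(Mul(y, Pow(Function('k')(-2212, 1194), -1)), Mul(-1271178, Pow(-3282904, -1))) = Add(Mul(-2889, Pow(Add(295680, Mul(-1120, 1194), Mul(-264, -2212), Mul(-2212, 1194)), -1)), Mul(-1271178, Pow(-3282904, -1))) = Add(Mul(-2889, Pow(Add(295680, -1337280, 583968, -2641128), -1)), Mul(-1271178, Rational(-1, 3282904))) = Add(Mul(-2889, Pow(-3098760, -1)), Rational(635589, 1641452)) = Add(Mul(-2889, Rational(-1, 3098760)), Rational(635589, 1641452)) = Add(Rational(963, 1032920), Rational(635589, 1641452)) = Rational(9677842767, 24933655880)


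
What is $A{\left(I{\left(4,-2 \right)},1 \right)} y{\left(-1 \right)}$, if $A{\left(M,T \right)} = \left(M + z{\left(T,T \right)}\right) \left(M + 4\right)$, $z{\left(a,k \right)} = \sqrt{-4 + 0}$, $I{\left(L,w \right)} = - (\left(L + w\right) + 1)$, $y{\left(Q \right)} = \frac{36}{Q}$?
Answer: $108 - 72 i \approx 108.0 - 72.0 i$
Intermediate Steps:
$I{\left(L,w \right)} = -1 - L - w$ ($I{\left(L,w \right)} = - (1 + L + w) = -1 - L - w$)
$z{\left(a,k \right)} = 2 i$ ($z{\left(a,k \right)} = \sqrt{-4} = 2 i$)
$A{\left(M,T \right)} = \left(4 + M\right) \left(M + 2 i\right)$ ($A{\left(M,T \right)} = \left(M + 2 i\right) \left(M + 4\right) = \left(M + 2 i\right) \left(4 + M\right) = \left(4 + M\right) \left(M + 2 i\right)$)
$A{\left(I{\left(4,-2 \right)},1 \right)} y{\left(-1 \right)} = \left(\left(-1 - 4 - -2\right)^{2} + 8 i + 2 \left(-1 - 4 - -2\right) \left(2 + i\right)\right) \frac{36}{-1} = \left(\left(-1 - 4 + 2\right)^{2} + 8 i + 2 \left(-1 - 4 + 2\right) \left(2 + i\right)\right) 36 \left(-1\right) = \left(\left(-3\right)^{2} + 8 i + 2 \left(-3\right) \left(2 + i\right)\right) \left(-36\right) = \left(9 + 8 i - \left(12 + 6 i\right)\right) \left(-36\right) = \left(-3 + 2 i\right) \left(-36\right) = 108 - 72 i$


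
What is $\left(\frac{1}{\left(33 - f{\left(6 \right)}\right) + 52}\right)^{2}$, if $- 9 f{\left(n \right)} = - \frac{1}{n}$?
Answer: $\frac{2916}{21058921} \approx 0.00013847$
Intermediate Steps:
$f{\left(n \right)} = \frac{1}{9 n}$ ($f{\left(n \right)} = - \frac{\left(-1\right) \frac{1}{n}}{9} = \frac{1}{9 n}$)
$\left(\frac{1}{\left(33 - f{\left(6 \right)}\right) + 52}\right)^{2} = \left(\frac{1}{\left(33 - \frac{1}{9 \cdot 6}\right) + 52}\right)^{2} = \left(\frac{1}{\left(33 - \frac{1}{9} \cdot \frac{1}{6}\right) + 52}\right)^{2} = \left(\frac{1}{\left(33 - \frac{1}{54}\right) + 52}\right)^{2} = \left(\frac{1}{\frac{1781}{54} + 52}\right)^{2} = \left(\frac{1}{\frac{4589}{54}}\right)^{2} = \left(\frac{54}{4589}\right)^{2} = \frac{2916}{21058921}$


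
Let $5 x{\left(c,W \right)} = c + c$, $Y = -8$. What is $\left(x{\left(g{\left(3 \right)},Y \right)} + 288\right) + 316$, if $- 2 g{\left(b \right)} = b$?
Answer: $\frac{3017}{5} \approx 603.4$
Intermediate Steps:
$g{\left(b \right)} = - \frac{b}{2}$
$x{\left(c,W \right)} = \frac{2 c}{5}$ ($x{\left(c,W \right)} = \frac{c + c}{5} = \frac{2 c}{5}$)
$\left(x{\left(g{\left(3 \right)},Y \right)} + 288\right) + 316 = \left(\frac{2 \left(\left(- \frac{1}{2}\right) 3\right)}{5} + 288\right) + 316 = \left(\frac{2}{5} \left(- \frac{3}{2}\right) + 288\right) + 316 = \left(- \frac{3}{5} + 288\right) + 316 = \frac{1437}{5} + 316 = \frac{3017}{5}$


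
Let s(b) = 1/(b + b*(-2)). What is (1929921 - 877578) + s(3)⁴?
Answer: 85239784/81 ≈ 1.0523e+6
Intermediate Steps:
s(b) = -1/b (s(b) = 1/(b - 2*b) = 1/(-b) = -1/b)
(1929921 - 877578) + s(3)⁴ = (1929921 - 877578) + (-1/3)⁴ = 1052343 + (-1*⅓)⁴ = 1052343 + (-⅓)⁴ = 1052343 + 1/81 = 85239784/81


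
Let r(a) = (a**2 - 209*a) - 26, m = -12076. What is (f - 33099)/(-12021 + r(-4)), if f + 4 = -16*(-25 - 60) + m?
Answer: 43819/11195 ≈ 3.9142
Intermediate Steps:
r(a) = -26 + a**2 - 209*a
f = -10720 (f = -4 + (-16*(-25 - 60) - 12076) = -4 + (-16*(-85) - 12076) = -4 + (1360 - 12076) = -4 - 10716 = -10720)
(f - 33099)/(-12021 + r(-4)) = (-10720 - 33099)/(-12021 + (-26 + (-4)**2 - 209*(-4))) = -43819/(-12021 + (-26 + 16 + 836)) = -43819/(-12021 + 826) = -43819/(-11195) = -43819*(-1/11195) = 43819/11195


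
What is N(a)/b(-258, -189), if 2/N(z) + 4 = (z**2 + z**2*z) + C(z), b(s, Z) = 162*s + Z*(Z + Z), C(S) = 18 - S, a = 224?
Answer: 1/167342627970 ≈ 5.9758e-12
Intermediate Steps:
b(s, Z) = 2*Z**2 + 162*s (b(s, Z) = 162*s + Z*(2*Z) = 162*s + 2*Z**2 = 2*Z**2 + 162*s)
N(z) = 2/(14 + z**2 + z**3 - z) (N(z) = 2/(-4 + ((z**2 + z**2*z) + (18 - z))) = 2/(-4 + ((z**2 + z**3) + (18 - z))) = 2/(-4 + (18 + z**2 + z**3 - z)) = 2/(14 + z**2 + z**3 - z))
N(a)/b(-258, -189) = (2/(14 + 224**2 + 224**3 - 1*224))/(2*(-189)**2 + 162*(-258)) = (2/(14 + 50176 + 11239424 - 224))/(2*35721 - 41796) = (2/11289390)/(71442 - 41796) = (2*(1/11289390))/29646 = (1/5644695)*(1/29646) = 1/167342627970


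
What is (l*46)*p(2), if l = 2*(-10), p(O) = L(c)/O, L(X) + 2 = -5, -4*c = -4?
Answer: 3220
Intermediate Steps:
c = 1 (c = -¼*(-4) = 1)
L(X) = -7 (L(X) = -2 - 5 = -7)
p(O) = -7/O
l = -20
(l*46)*p(2) = (-20*46)*(-7/2) = -(-6440)/2 = -920*(-7/2) = 3220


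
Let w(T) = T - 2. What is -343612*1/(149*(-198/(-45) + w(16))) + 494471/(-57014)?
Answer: -26182920327/195386978 ≈ -134.01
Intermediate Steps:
w(T) = -2 + T
-343612*1/(149*(-198/(-45) + w(16))) + 494471/(-57014) = -343612*1/(149*(-198/(-45) + (-2 + 16))) + 494471/(-57014) = -343612*1/(149*(-198*(-1/45) + 14)) + 494471*(-1/57014) = -343612*1/(149*(22/5 + 14)) - 494471/57014 = -343612/((92/5)*149) - 494471/57014 = -343612/13708/5 - 494471/57014 = -343612*5/13708 - 494471/57014 = -429515/3427 - 494471/57014 = -26182920327/195386978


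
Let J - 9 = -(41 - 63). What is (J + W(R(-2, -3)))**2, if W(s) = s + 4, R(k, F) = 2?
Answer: 1369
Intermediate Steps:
W(s) = 4 + s
J = 31 (J = 9 - (41 - 63) = 9 - 1*(-22) = 9 + 22 = 31)
(J + W(R(-2, -3)))**2 = (31 + (4 + 2))**2 = (31 + 6)**2 = 37**2 = 1369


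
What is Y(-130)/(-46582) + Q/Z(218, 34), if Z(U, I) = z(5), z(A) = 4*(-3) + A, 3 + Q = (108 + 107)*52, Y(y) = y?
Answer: -260323052/163037 ≈ -1596.7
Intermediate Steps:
Q = 11177 (Q = -3 + (108 + 107)*52 = -3 + 215*52 = -3 + 11180 = 11177)
z(A) = -12 + A
Z(U, I) = -7 (Z(U, I) = -12 + 5 = -7)
Y(-130)/(-46582) + Q/Z(218, 34) = -130/(-46582) + 11177/(-7) = -130*(-1/46582) + 11177*(-1/7) = 65/23291 - 11177/7 = -260323052/163037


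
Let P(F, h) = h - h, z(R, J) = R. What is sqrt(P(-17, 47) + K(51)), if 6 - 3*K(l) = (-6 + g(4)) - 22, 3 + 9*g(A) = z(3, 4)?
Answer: sqrt(102)/3 ≈ 3.3665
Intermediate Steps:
g(A) = 0 (g(A) = -1/3 + (1/9)*3 = -1/3 + 1/3 = 0)
K(l) = 34/3 (K(l) = 2 - ((-6 + 0) - 22)/3 = 2 - (-6 - 22)/3 = 2 - 1/3*(-28) = 2 + 28/3 = 34/3)
P(F, h) = 0
sqrt(P(-17, 47) + K(51)) = sqrt(0 + 34/3) = sqrt(34/3) = sqrt(102)/3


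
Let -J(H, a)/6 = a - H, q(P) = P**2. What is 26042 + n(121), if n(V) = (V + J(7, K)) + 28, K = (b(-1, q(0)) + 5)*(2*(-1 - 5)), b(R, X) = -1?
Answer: 26521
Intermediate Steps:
K = -48 (K = (-1 + 5)*(2*(-1 - 5)) = 4*(2*(-6)) = 4*(-12) = -48)
J(H, a) = -6*a + 6*H (J(H, a) = -6*(a - H) = -6*a + 6*H)
n(V) = 358 + V (n(V) = (V + (-6*(-48) + 6*7)) + 28 = (V + (288 + 42)) + 28 = (V + 330) + 28 = (330 + V) + 28 = 358 + V)
26042 + n(121) = 26042 + (358 + 121) = 26042 + 479 = 26521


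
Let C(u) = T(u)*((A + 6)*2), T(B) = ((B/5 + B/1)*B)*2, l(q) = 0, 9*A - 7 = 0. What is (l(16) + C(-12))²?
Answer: 548683776/25 ≈ 2.1947e+7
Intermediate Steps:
A = 7/9 (A = 7/9 + (⅑)*0 = 7/9 + 0 = 7/9 ≈ 0.77778)
T(B) = 12*B²/5 (T(B) = ((B*(⅕) + B*1)*B)*2 = ((B/5 + B)*B)*2 = ((6*B/5)*B)*2 = (6*B²/5)*2 = 12*B²/5)
C(u) = 488*u²/15 (C(u) = (12*u²/5)*((7/9 + 6)*2) = (12*u²/5)*((61/9)*2) = (12*u²/5)*(122/9) = 488*u²/15)
(l(16) + C(-12))² = (0 + (488/15)*(-12)²)² = (0 + (488/15)*144)² = (0 + 23424/5)² = (23424/5)² = 548683776/25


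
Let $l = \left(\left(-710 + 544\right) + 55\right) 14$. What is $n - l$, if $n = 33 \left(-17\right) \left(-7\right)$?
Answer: $5481$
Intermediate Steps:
$n = 3927$ ($n = \left(-561\right) \left(-7\right) = 3927$)
$l = -1554$ ($l = \left(-166 + 55\right) 14 = \left(-111\right) 14 = -1554$)
$n - l = 3927 - -1554 = 3927 + 1554 = 5481$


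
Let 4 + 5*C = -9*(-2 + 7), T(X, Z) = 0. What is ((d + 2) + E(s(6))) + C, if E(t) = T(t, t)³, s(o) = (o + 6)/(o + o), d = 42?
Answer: 171/5 ≈ 34.200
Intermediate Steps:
s(o) = (6 + o)/(2*o) (s(o) = (6 + o)/((2*o)) = (6 + o)*(1/(2*o)) = (6 + o)/(2*o))
E(t) = 0 (E(t) = 0³ = 0)
C = -49/5 (C = -⅘ + (-9*(-2 + 7))/5 = -⅘ + (-9*5)/5 = -⅘ + (⅕)*(-45) = -⅘ - 9 = -49/5 ≈ -9.8000)
((d + 2) + E(s(6))) + C = ((42 + 2) + 0) - 49/5 = (44 + 0) - 49/5 = 44 - 49/5 = 171/5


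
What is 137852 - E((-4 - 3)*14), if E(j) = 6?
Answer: 137846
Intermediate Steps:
137852 - E((-4 - 3)*14) = 137852 - 1*6 = 137852 - 6 = 137846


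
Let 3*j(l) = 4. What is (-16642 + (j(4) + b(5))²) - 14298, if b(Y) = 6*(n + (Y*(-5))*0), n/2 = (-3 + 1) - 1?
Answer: -267644/9 ≈ -29738.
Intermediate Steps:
n = -6 (n = 2*((-3 + 1) - 1) = 2*(-2 - 1) = 2*(-3) = -6)
j(l) = 4/3 (j(l) = (⅓)*4 = 4/3)
b(Y) = -36 (b(Y) = 6*(-6 + (Y*(-5))*0) = 6*(-6 - 5*Y*0) = 6*(-6 + 0) = 6*(-6) = -36)
(-16642 + (j(4) + b(5))²) - 14298 = (-16642 + (4/3 - 36)²) - 14298 = (-16642 + (-104/3)²) - 14298 = (-16642 + 10816/9) - 14298 = -138962/9 - 14298 = -267644/9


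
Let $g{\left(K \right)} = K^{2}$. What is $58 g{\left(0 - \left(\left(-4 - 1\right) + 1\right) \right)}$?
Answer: $928$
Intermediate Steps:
$58 g{\left(0 - \left(\left(-4 - 1\right) + 1\right) \right)} = 58 \left(0 - \left(\left(-4 - 1\right) + 1\right)\right)^{2} = 58 \left(0 - \left(-5 + 1\right)\right)^{2} = 58 \left(0 - -4\right)^{2} = 58 \left(0 + 4\right)^{2} = 58 \cdot 4^{2} = 58 \cdot 16 = 928$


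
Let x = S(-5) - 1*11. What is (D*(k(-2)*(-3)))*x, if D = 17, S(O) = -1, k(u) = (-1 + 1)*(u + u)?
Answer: 0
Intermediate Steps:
k(u) = 0 (k(u) = 0*(2*u) = 0)
x = -12 (x = -1 - 1*11 = -1 - 11 = -12)
(D*(k(-2)*(-3)))*x = (17*(0*(-3)))*(-12) = (17*0)*(-12) = 0*(-12) = 0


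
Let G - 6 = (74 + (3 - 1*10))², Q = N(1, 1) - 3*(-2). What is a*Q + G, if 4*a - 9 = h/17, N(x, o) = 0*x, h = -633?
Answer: 75695/17 ≈ 4452.6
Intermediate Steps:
N(x, o) = 0
Q = 6 (Q = 0 - 3*(-2) = 0 + 6 = 6)
a = -120/17 (a = 9/4 + (-633/17)/4 = 9/4 + (-633*1/17)/4 = 9/4 + (¼)*(-633/17) = 9/4 - 633/68 = -120/17 ≈ -7.0588)
G = 4495 (G = 6 + (74 + (3 - 1*10))² = 6 + (74 + (3 - 10))² = 6 + (74 - 7)² = 6 + 67² = 6 + 4489 = 4495)
a*Q + G = -120/17*6 + 4495 = -720/17 + 4495 = 75695/17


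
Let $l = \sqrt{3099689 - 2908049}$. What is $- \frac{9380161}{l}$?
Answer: $- \frac{9380161 \sqrt{47910}}{95820} \approx -21427.0$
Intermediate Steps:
$l = 2 \sqrt{47910}$ ($l = \sqrt{191640} = 2 \sqrt{47910} \approx 437.77$)
$- \frac{9380161}{l} = - \frac{9380161}{2 \sqrt{47910}} = - 9380161 \frac{\sqrt{47910}}{95820} = - \frac{9380161 \sqrt{47910}}{95820}$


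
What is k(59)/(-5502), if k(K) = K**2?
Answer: -3481/5502 ≈ -0.63268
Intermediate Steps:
k(59)/(-5502) = 59**2/(-5502) = 3481*(-1/5502) = -3481/5502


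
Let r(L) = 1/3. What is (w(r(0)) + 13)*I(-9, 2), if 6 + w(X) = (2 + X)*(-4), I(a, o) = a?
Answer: 21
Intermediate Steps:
r(L) = ⅓
w(X) = -14 - 4*X (w(X) = -6 + (2 + X)*(-4) = -6 + (-8 - 4*X) = -14 - 4*X)
(w(r(0)) + 13)*I(-9, 2) = ((-14 - 4*⅓) + 13)*(-9) = ((-14 - 4/3) + 13)*(-9) = (-46/3 + 13)*(-9) = -7/3*(-9) = 21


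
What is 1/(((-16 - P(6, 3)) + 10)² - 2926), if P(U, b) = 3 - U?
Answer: -1/2917 ≈ -0.00034282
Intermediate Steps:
1/(((-16 - P(6, 3)) + 10)² - 2926) = 1/(((-16 - (3 - 1*6)) + 10)² - 2926) = 1/(((-16 - (3 - 6)) + 10)² - 2926) = 1/(((-16 - 1*(-3)) + 10)² - 2926) = 1/(((-16 + 3) + 10)² - 2926) = 1/((-13 + 10)² - 2926) = 1/((-3)² - 2926) = 1/(9 - 2926) = 1/(-2917) = -1/2917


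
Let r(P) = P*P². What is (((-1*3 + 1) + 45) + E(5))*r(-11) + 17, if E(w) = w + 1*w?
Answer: -70526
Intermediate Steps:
E(w) = 2*w (E(w) = w + w = 2*w)
r(P) = P³
(((-1*3 + 1) + 45) + E(5))*r(-11) + 17 = (((-1*3 + 1) + 45) + 2*5)*(-11)³ + 17 = (((-3 + 1) + 45) + 10)*(-1331) + 17 = ((-2 + 45) + 10)*(-1331) + 17 = (43 + 10)*(-1331) + 17 = 53*(-1331) + 17 = -70543 + 17 = -70526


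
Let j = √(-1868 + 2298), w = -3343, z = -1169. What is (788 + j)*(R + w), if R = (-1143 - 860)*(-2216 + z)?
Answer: 5340127856 + 6776812*√430 ≈ 5.4807e+9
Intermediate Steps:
R = 6780155 (R = (-1143 - 860)*(-2216 - 1169) = -2003*(-3385) = 6780155)
j = √430 ≈ 20.736
(788 + j)*(R + w) = (788 + √430)*(6780155 - 3343) = (788 + √430)*6776812 = 5340127856 + 6776812*√430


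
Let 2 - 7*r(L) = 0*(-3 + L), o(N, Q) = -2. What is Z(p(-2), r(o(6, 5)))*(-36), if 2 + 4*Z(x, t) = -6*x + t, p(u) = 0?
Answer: 108/7 ≈ 15.429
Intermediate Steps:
r(L) = 2/7 (r(L) = 2/7 - 0*(-3 + L) = 2/7 - ⅐*0 = 2/7 + 0 = 2/7)
Z(x, t) = -½ - 3*x/2 + t/4 (Z(x, t) = -½ + (-6*x + t)/4 = -½ + (t - 6*x)/4 = -½ + (-3*x/2 + t/4) = -½ - 3*x/2 + t/4)
Z(p(-2), r(o(6, 5)))*(-36) = (-½ - 3/2*0 + (¼)*(2/7))*(-36) = (-½ + 0 + 1/14)*(-36) = -3/7*(-36) = 108/7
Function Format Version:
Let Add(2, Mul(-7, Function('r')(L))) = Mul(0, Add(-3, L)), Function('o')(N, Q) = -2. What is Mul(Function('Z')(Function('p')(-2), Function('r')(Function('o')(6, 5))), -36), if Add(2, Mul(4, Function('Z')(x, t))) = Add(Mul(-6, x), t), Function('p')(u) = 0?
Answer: Rational(108, 7) ≈ 15.429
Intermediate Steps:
Function('r')(L) = Rational(2, 7) (Function('r')(L) = Add(Rational(2, 7), Mul(Rational(-1, 7), Mul(0, Add(-3, L)))) = Add(Rational(2, 7), Mul(Rational(-1, 7), 0)) = Add(Rational(2, 7), 0) = Rational(2, 7))
Function('Z')(x, t) = Add(Rational(-1, 2), Mul(Rational(-3, 2), x), Mul(Rational(1, 4), t)) (Function('Z')(x, t) = Add(Rational(-1, 2), Mul(Rational(1, 4), Add(Mul(-6, x), t))) = Add(Rational(-1, 2), Mul(Rational(1, 4), Add(t, Mul(-6, x)))) = Add(Rational(-1, 2), Add(Mul(Rational(-3, 2), x), Mul(Rational(1, 4), t))) = Add(Rational(-1, 2), Mul(Rational(-3, 2), x), Mul(Rational(1, 4), t)))
Mul(Function('Z')(Function('p')(-2), Function('r')(Function('o')(6, 5))), -36) = Mul(Add(Rational(-1, 2), Mul(Rational(-3, 2), 0), Mul(Rational(1, 4), Rational(2, 7))), -36) = Mul(Add(Rational(-1, 2), 0, Rational(1, 14)), -36) = Mul(Rational(-3, 7), -36) = Rational(108, 7)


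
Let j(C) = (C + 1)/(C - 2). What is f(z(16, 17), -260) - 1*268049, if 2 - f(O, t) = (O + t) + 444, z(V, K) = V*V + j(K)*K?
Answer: -1342537/5 ≈ -2.6851e+5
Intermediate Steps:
j(C) = (1 + C)/(-2 + C)
z(V, K) = V² + K*(1 + K)/(-2 + K) (z(V, K) = V*V + ((1 + K)/(-2 + K))*K = V² + K*(1 + K)/(-2 + K))
f(O, t) = -442 - O - t (f(O, t) = 2 - ((O + t) + 444) = 2 - (444 + O + t) = 2 + (-444 - O - t) = -442 - O - t)
f(z(16, 17), -260) - 1*268049 = (-442 - (17*(1 + 17) + 16²*(-2 + 17))/(-2 + 17) - 1*(-260)) - 1*268049 = (-442 - (17*18 + 256*15)/15 + 260) - 268049 = (-442 - (306 + 3840)/15 + 260) - 268049 = (-442 - 4146/15 + 260) - 268049 = (-442 - 1*1382/5 + 260) - 268049 = (-442 - 1382/5 + 260) - 268049 = -2292/5 - 268049 = -1342537/5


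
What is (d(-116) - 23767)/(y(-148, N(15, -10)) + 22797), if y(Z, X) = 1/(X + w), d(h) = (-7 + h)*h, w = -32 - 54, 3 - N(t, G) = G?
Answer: -99061/237740 ≈ -0.41668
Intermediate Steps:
N(t, G) = 3 - G
w = -86
d(h) = h*(-7 + h)
y(Z, X) = 1/(-86 + X) (y(Z, X) = 1/(X - 86) = 1/(-86 + X))
(d(-116) - 23767)/(y(-148, N(15, -10)) + 22797) = (-116*(-7 - 116) - 23767)/(1/(-86 + (3 - 1*(-10))) + 22797) = (-116*(-123) - 23767)/(1/(-86 + (3 + 10)) + 22797) = (14268 - 23767)/(1/(-86 + 13) + 22797) = -9499/(1/(-73) + 22797) = -9499/(-1/73 + 22797) = -9499/1664180/73 = -9499*73/1664180 = -99061/237740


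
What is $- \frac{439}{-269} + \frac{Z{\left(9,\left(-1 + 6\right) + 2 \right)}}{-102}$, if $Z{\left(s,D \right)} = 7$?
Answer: $\frac{42895}{27438} \approx 1.5633$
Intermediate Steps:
$- \frac{439}{-269} + \frac{Z{\left(9,\left(-1 + 6\right) + 2 \right)}}{-102} = - \frac{439}{-269} + \frac{7}{-102} = \left(-439\right) \left(- \frac{1}{269}\right) + 7 \left(- \frac{1}{102}\right) = \frac{439}{269} - \frac{7}{102} = \frac{42895}{27438}$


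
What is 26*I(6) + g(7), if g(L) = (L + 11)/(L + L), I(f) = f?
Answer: 1101/7 ≈ 157.29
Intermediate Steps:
g(L) = (11 + L)/(2*L) (g(L) = (11 + L)/((2*L)) = (11 + L)*(1/(2*L)) = (11 + L)/(2*L))
26*I(6) + g(7) = 26*6 + (½)*(11 + 7)/7 = 156 + (½)*(⅐)*18 = 156 + 9/7 = 1101/7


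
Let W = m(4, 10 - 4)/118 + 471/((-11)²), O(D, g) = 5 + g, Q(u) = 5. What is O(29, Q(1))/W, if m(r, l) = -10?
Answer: 35695/13592 ≈ 2.6262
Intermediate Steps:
W = 27184/7139 (W = -10/118 + 471/((-11)²) = -10*1/118 + 471/121 = -5/59 + 471*(1/121) = -5/59 + 471/121 = 27184/7139 ≈ 3.8078)
O(29, Q(1))/W = (5 + 5)/(27184/7139) = 10*(7139/27184) = 35695/13592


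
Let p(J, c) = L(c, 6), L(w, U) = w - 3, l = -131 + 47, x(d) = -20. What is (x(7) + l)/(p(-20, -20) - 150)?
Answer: 104/173 ≈ 0.60116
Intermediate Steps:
l = -84
L(w, U) = -3 + w
p(J, c) = -3 + c
(x(7) + l)/(p(-20, -20) - 150) = (-20 - 84)/((-3 - 20) - 150) = -104/(-23 - 150) = -104/(-173) = -104*(-1/173) = 104/173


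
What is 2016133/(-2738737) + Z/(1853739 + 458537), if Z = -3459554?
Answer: -7068332246003/3166357917706 ≈ -2.2323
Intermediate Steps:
2016133/(-2738737) + Z/(1853739 + 458537) = 2016133/(-2738737) - 3459554/(1853739 + 458537) = 2016133*(-1/2738737) - 3459554/2312276 = -2016133/2738737 - 3459554*1/2312276 = -2016133/2738737 - 1729777/1156138 = -7068332246003/3166357917706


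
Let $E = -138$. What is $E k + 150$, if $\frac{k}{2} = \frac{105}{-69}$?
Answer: $570$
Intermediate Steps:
$k = - \frac{70}{23}$ ($k = 2 \frac{105}{-69} = 2 \cdot 105 \left(- \frac{1}{69}\right) = 2 \left(- \frac{35}{23}\right) = - \frac{70}{23} \approx -3.0435$)
$E k + 150 = \left(-138\right) \left(- \frac{70}{23}\right) + 150 = 420 + 150 = 570$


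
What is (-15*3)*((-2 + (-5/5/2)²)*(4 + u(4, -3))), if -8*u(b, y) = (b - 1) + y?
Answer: 315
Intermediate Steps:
u(b, y) = ⅛ - b/8 - y/8 (u(b, y) = -((b - 1) + y)/8 = -((-1 + b) + y)/8 = -(-1 + b + y)/8 = ⅛ - b/8 - y/8)
(-15*3)*((-2 + (-5/5/2)²)*(4 + u(4, -3))) = (-15*3)*((-2 + (-5/5/2)²)*(4 + (⅛ - ⅛*4 - ⅛*(-3)))) = -45*(-2 + (-5*⅕*(½))²)*(4 + (⅛ - ½ + 3/8)) = -45*(-2 + (-1*½)²)*(4 + 0) = -45*(-2 + (-½)²)*4 = -45*(-2 + ¼)*4 = -(-315)*4/4 = -45*(-7) = 315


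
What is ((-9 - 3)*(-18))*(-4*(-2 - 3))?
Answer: 4320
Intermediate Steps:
((-9 - 3)*(-18))*(-4*(-2 - 3)) = (-12*(-18))*(-4*(-5)) = 216*20 = 4320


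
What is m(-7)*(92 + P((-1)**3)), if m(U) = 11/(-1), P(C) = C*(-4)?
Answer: -1056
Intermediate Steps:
P(C) = -4*C
m(U) = -11 (m(U) = 11*(-1) = -11)
m(-7)*(92 + P((-1)**3)) = -11*(92 - 4*(-1)**3) = -11*(92 - 4*(-1)) = -11*(92 + 4) = -11*96 = -1056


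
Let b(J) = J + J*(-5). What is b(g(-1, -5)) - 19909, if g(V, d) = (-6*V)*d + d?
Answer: -19769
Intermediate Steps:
g(V, d) = d - 6*V*d (g(V, d) = -6*V*d + d = d - 6*V*d)
b(J) = -4*J (b(J) = J - 5*J = -4*J)
b(g(-1, -5)) - 19909 = -(-20)*(1 - 6*(-1)) - 19909 = -(-20)*(1 + 6) - 19909 = -(-20)*7 - 19909 = -4*(-35) - 19909 = 140 - 19909 = -19769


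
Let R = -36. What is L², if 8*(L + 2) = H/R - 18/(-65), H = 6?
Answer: 38402809/9734400 ≈ 3.9451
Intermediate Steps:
L = -6197/3120 (L = -2 + (6/(-36) - 18/(-65))/8 = -2 + (6*(-1/36) - 18*(-1/65))/8 = -2 + (-⅙ + 18/65)/8 = -2 + (⅛)*(43/390) = -2 + 43/3120 = -6197/3120 ≈ -1.9862)
L² = (-6197/3120)² = 38402809/9734400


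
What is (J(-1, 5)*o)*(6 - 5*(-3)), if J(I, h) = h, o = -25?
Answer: -2625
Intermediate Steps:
(J(-1, 5)*o)*(6 - 5*(-3)) = (5*(-25))*(6 - 5*(-3)) = -125*(6 + 15) = -125*21 = -2625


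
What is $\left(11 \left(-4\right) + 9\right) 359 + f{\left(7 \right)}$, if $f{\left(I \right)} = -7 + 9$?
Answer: $-12563$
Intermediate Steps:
$f{\left(I \right)} = 2$
$\left(11 \left(-4\right) + 9\right) 359 + f{\left(7 \right)} = \left(11 \left(-4\right) + 9\right) 359 + 2 = \left(-44 + 9\right) 359 + 2 = \left(-35\right) 359 + 2 = -12565 + 2 = -12563$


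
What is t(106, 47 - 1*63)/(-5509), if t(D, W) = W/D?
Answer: 8/291977 ≈ 2.7399e-5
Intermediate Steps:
t(106, 47 - 1*63)/(-5509) = ((47 - 1*63)/106)/(-5509) = ((47 - 63)*(1/106))*(-1/5509) = -16*1/106*(-1/5509) = -8/53*(-1/5509) = 8/291977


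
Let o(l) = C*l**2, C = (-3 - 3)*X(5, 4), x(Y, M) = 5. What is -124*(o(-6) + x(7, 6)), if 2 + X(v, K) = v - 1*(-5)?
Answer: 213652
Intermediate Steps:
X(v, K) = 3 + v (X(v, K) = -2 + (v - 1*(-5)) = -2 + (v + 5) = -2 + (5 + v) = 3 + v)
C = -48 (C = (-3 - 3)*(3 + 5) = -6*8 = -48)
o(l) = -48*l**2
-124*(o(-6) + x(7, 6)) = -124*(-48*(-6)**2 + 5) = -124*(-48*36 + 5) = -124*(-1728 + 5) = -124*(-1723) = 213652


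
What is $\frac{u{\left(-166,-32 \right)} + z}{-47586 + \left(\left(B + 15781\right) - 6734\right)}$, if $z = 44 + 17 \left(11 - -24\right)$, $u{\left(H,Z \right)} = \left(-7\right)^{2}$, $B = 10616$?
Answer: $- \frac{688}{27923} \approx -0.024639$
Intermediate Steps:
$u{\left(H,Z \right)} = 49$
$z = 639$ ($z = 44 + 17 \left(11 + 24\right) = 44 + 17 \cdot 35 = 44 + 595 = 639$)
$\frac{u{\left(-166,-32 \right)} + z}{-47586 + \left(\left(B + 15781\right) - 6734\right)} = \frac{49 + 639}{-47586 + \left(\left(10616 + 15781\right) - 6734\right)} = \frac{688}{-47586 + \left(26397 - 6734\right)} = \frac{688}{-47586 + 19663} = \frac{688}{-27923} = 688 \left(- \frac{1}{27923}\right) = - \frac{688}{27923}$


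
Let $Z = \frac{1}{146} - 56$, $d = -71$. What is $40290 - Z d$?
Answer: $\frac{5301915}{146} \approx 36315.0$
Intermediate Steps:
$Z = - \frac{8175}{146}$ ($Z = \frac{1}{146} - 56 = - \frac{8175}{146} \approx -55.993$)
$40290 - Z d = 40290 - \left(- \frac{8175}{146}\right) \left(-71\right) = 40290 - \frac{580425}{146} = \frac{5301915}{146}$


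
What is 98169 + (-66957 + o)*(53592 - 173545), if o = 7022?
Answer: 7189481224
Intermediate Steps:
98169 + (-66957 + o)*(53592 - 173545) = 98169 + (-66957 + 7022)*(53592 - 173545) = 98169 - 59935*(-119953) = 98169 + 7189383055 = 7189481224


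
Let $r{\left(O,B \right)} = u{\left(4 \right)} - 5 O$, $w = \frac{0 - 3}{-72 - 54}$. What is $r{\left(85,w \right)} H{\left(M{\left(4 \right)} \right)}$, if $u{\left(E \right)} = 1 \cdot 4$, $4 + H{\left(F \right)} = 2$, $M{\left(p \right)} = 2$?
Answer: $842$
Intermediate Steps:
$H{\left(F \right)} = -2$ ($H{\left(F \right)} = -4 + 2 = -2$)
$w = \frac{1}{42}$ ($w = - \frac{3}{-126} = \left(-3\right) \left(- \frac{1}{126}\right) = \frac{1}{42} \approx 0.02381$)
$u{\left(E \right)} = 4$
$r{\left(O,B \right)} = 4 - 5 O$
$r{\left(85,w \right)} H{\left(M{\left(4 \right)} \right)} = \left(4 - 425\right) \left(-2\right) = \left(-421\right) \left(-2\right) = 842$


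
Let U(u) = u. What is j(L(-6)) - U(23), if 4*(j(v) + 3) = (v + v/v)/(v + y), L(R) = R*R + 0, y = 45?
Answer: -8387/324 ≈ -25.886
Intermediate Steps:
L(R) = R**2 (L(R) = R**2 + 0 = R**2)
j(v) = -3 + (1 + v)/(4*(45 + v)) (j(v) = -3 + ((v + v/v)/(v + 45))/4 = -3 + ((v + 1)/(45 + v))/4 = -3 + ((1 + v)/(45 + v))/4 = -3 + (1 + v)/(4*(45 + v)))
j(L(-6)) - U(23) = 11*(-49 - 1*(-6)**2)/(4*(45 + (-6)**2)) - 1*23 = 11*(-49 - 1*36)/(4*(45 + 36)) - 23 = (11/4)*(-49 - 36)/81 - 23 = (11/4)*(1/81)*(-85) - 23 = -935/324 - 23 = -8387/324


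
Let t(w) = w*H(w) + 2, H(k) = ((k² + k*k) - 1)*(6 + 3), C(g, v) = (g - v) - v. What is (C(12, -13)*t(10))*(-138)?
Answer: -93930528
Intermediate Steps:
C(g, v) = g - 2*v
H(k) = -9 + 18*k² (H(k) = ((k² + k²) - 1)*9 = (2*k² - 1)*9 = (-1 + 2*k²)*9 = -9 + 18*k²)
t(w) = 2 + w*(-9 + 18*w²) (t(w) = w*(-9 + 18*w²) + 2 = 2 + w*(-9 + 18*w²))
(C(12, -13)*t(10))*(-138) = ((12 - 2*(-13))*(2 - 9*10 + 18*10³))*(-138) = ((12 + 26)*(2 - 90 + 18*1000))*(-138) = (38*(2 - 90 + 18000))*(-138) = (38*17912)*(-138) = 680656*(-138) = -93930528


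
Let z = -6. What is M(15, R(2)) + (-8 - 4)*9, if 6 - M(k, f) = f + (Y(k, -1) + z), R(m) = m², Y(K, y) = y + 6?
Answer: -105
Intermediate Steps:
Y(K, y) = 6 + y
M(k, f) = 7 - f (M(k, f) = 6 - (f + ((6 - 1) - 6)) = 6 - (f + (5 - 6)) = 6 - (f - 1) = 6 - (-1 + f) = 6 + (1 - f) = 7 - f)
M(15, R(2)) + (-8 - 4)*9 = (7 - 1*2²) + (-8 - 4)*9 = (7 - 1*4) - 12*9 = (7 - 4) - 108 = 3 - 108 = -105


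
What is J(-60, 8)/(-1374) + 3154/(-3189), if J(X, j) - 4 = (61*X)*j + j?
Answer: 14833676/730281 ≈ 20.312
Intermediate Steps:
J(X, j) = 4 + j + 61*X*j (J(X, j) = 4 + ((61*X)*j + j) = 4 + (61*X*j + j) = 4 + (j + 61*X*j) = 4 + j + 61*X*j)
J(-60, 8)/(-1374) + 3154/(-3189) = (4 + 8 + 61*(-60)*8)/(-1374) + 3154/(-3189) = (4 + 8 - 29280)*(-1/1374) + 3154*(-1/3189) = -29268*(-1/1374) - 3154/3189 = 4878/229 - 3154/3189 = 14833676/730281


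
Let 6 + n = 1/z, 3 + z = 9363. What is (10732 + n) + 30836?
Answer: 389020321/9360 ≈ 41562.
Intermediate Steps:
z = 9360 (z = -3 + 9363 = 9360)
n = -56159/9360 (n = -6 + 1/9360 = -56159/9360 ≈ -5.9999)
(10732 + n) + 30836 = (10732 - 56159/9360) + 30836 = 100395361/9360 + 30836 = 389020321/9360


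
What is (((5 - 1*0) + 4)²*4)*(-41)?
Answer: -13284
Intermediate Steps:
(((5 - 1*0) + 4)²*4)*(-41) = (((5 + 0) + 4)²*4)*(-41) = ((5 + 4)²*4)*(-41) = (9²*4)*(-41) = (81*4)*(-41) = 324*(-41) = -13284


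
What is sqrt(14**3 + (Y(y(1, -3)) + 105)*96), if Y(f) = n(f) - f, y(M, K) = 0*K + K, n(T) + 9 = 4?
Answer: 2*sqrt(3158) ≈ 112.39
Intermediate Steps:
n(T) = -5 (n(T) = -9 + 4 = -5)
y(M, K) = K (y(M, K) = 0 + K = K)
Y(f) = -5 - f
sqrt(14**3 + (Y(y(1, -3)) + 105)*96) = sqrt(14**3 + ((-5 - 1*(-3)) + 105)*96) = sqrt(2744 + ((-5 + 3) + 105)*96) = sqrt(2744 + (-2 + 105)*96) = sqrt(2744 + 103*96) = sqrt(2744 + 9888) = sqrt(12632) = 2*sqrt(3158)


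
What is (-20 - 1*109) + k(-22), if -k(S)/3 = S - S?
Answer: -129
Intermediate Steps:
k(S) = 0 (k(S) = -3*(S - S) = -3*0 = 0)
(-20 - 1*109) + k(-22) = (-20 - 1*109) + 0 = (-20 - 109) + 0 = -129 + 0 = -129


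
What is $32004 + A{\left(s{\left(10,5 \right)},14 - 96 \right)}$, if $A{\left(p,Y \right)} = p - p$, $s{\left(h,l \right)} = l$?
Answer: $32004$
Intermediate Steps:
$A{\left(p,Y \right)} = 0$
$32004 + A{\left(s{\left(10,5 \right)},14 - 96 \right)} = 32004 + 0 = 32004$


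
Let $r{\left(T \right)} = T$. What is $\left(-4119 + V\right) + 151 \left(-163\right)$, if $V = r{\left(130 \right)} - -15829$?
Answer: $-12773$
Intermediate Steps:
$V = 15959$ ($V = 130 - -15829 = 130 + 15829 = 15959$)
$\left(-4119 + V\right) + 151 \left(-163\right) = \left(-4119 + 15959\right) + 151 \left(-163\right) = 11840 - 24613 = -12773$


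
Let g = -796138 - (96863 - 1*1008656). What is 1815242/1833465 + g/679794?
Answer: 160671112747/138486500690 ≈ 1.1602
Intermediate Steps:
g = 115655 (g = -796138 - (96863 - 1008656) = -796138 - 1*(-911793) = -796138 + 911793 = 115655)
1815242/1833465 + g/679794 = 1815242/1833465 + 115655/679794 = 160671112747/138486500690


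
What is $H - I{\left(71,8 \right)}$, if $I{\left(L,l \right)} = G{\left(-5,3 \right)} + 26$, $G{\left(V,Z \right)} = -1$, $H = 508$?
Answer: $483$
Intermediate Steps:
$I{\left(L,l \right)} = 25$ ($I{\left(L,l \right)} = -1 + 26 = 25$)
$H - I{\left(71,8 \right)} = 508 - 25 = 483$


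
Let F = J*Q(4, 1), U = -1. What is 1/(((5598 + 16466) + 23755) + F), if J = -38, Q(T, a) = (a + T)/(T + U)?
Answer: 3/137267 ≈ 2.1855e-5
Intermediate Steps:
Q(T, a) = (T + a)/(-1 + T) (Q(T, a) = (a + T)/(T - 1) = (T + a)/(-1 + T))
F = -190/3 (F = -38*(4 + 1)/(-1 + 4) = -38*5/3 = -190/3 ≈ -63.333)
1/(((5598 + 16466) + 23755) + F) = 1/(((5598 + 16466) + 23755) - 190/3) = 1/((22064 + 23755) - 190/3) = 1/(45819 - 190/3) = 1/(137267/3) = 3/137267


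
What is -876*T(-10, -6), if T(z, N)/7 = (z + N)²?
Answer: -1569792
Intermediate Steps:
T(z, N) = 7*(N + z)² (T(z, N) = 7*(z + N)² = 7*(N + z)²)
-876*T(-10, -6) = -6132*(-6 - 10)² = -6132*(-16)² = -6132*256 = -876*1792 = -1569792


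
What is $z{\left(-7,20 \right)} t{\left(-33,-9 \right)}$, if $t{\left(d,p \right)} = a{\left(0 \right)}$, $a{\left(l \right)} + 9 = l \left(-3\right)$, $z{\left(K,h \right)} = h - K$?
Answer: $-243$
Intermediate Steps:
$a{\left(l \right)} = -9 - 3 l$ ($a{\left(l \right)} = -9 + l \left(-3\right) = -9 - 3 l$)
$t{\left(d,p \right)} = -9$ ($t{\left(d,p \right)} = -9 - 0 = -9 + 0 = -9$)
$z{\left(-7,20 \right)} t{\left(-33,-9 \right)} = \left(20 - -7\right) \left(-9\right) = \left(20 + 7\right) \left(-9\right) = 27 \left(-9\right) = -243$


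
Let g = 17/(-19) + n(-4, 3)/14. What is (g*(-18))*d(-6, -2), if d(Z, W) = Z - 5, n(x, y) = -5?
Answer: -32967/133 ≈ -247.87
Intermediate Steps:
d(Z, W) = -5 + Z
g = -333/266 (g = 17/(-19) - 5/14 = 17*(-1/19) - 5*1/14 = -17/19 - 5/14 = -333/266 ≈ -1.2519)
(g*(-18))*d(-6, -2) = (-333/266*(-18))*(-5 - 6) = (2997/133)*(-11) = -32967/133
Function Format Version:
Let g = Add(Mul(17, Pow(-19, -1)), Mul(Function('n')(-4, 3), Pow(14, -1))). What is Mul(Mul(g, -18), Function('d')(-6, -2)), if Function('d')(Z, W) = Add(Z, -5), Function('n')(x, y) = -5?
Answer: Rational(-32967, 133) ≈ -247.87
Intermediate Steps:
Function('d')(Z, W) = Add(-5, Z)
g = Rational(-333, 266) (g = Add(Mul(17, Pow(-19, -1)), Mul(-5, Pow(14, -1))) = Add(Mul(17, Rational(-1, 19)), Mul(-5, Rational(1, 14))) = Add(Rational(-17, 19), Rational(-5, 14)) = Rational(-333, 266) ≈ -1.2519)
Mul(Mul(g, -18), Function('d')(-6, -2)) = Mul(Mul(Rational(-333, 266), -18), Add(-5, -6)) = Mul(Rational(2997, 133), -11) = Rational(-32967, 133)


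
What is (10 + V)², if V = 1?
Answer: 121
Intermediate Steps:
(10 + V)² = (10 + 1)² = 11² = 121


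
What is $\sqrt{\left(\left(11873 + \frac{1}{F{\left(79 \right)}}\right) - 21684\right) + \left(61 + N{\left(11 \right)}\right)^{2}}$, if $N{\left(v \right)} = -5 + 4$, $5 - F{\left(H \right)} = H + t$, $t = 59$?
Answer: $\frac{4 i \sqrt{6866657}}{133} \approx 78.81 i$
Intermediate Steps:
$F{\left(H \right)} = -54 - H$ ($F{\left(H \right)} = 5 - \left(H + 59\right) = 5 - \left(59 + H\right) = -54 - H$)
$N{\left(v \right)} = -1$
$\sqrt{\left(\left(11873 + \frac{1}{F{\left(79 \right)}}\right) - 21684\right) + \left(61 + N{\left(11 \right)}\right)^{2}} = \sqrt{\left(\left(11873 + \frac{1}{-54 - 79}\right) - 21684\right) + \left(61 - 1\right)^{2}} = \sqrt{\left(\left(11873 + \frac{1}{-54 - 79}\right) - 21684\right) + 60^{2}} = \sqrt{\left(\left(11873 + \frac{1}{-133}\right) - 21684\right) + 3600} = \sqrt{\left(\left(11873 - \frac{1}{133}\right) - 21684\right) + 3600} = \sqrt{\left(\frac{1579108}{133} - 21684\right) + 3600} = \sqrt{- \frac{1304864}{133} + 3600} = \sqrt{- \frac{826064}{133}} = \frac{4 i \sqrt{6866657}}{133}$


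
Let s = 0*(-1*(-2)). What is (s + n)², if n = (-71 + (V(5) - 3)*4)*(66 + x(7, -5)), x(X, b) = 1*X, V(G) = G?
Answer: 21150801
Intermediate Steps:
x(X, b) = X
n = -4599 (n = (-71 + (5 - 3)*4)*(66 + 7) = (-71 + 2*4)*73 = (-71 + 8)*73 = -63*73 = -4599)
s = 0 (s = 0*2 = 0)
(s + n)² = (0 - 4599)² = (-4599)² = 21150801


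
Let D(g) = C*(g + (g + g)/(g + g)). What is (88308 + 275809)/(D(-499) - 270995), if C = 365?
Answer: -364117/452765 ≈ -0.80421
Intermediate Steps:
D(g) = 365 + 365*g (D(g) = 365*(g + (g + g)/(g + g)) = 365*(g + (2*g)/((2*g))) = 365*(g + (2*g)*(1/(2*g))) = 365*(g + 1) = 365*(1 + g) = 365 + 365*g)
(88308 + 275809)/(D(-499) - 270995) = (88308 + 275809)/((365 + 365*(-499)) - 270995) = 364117/((365 - 182135) - 270995) = 364117/(-181770 - 270995) = 364117/(-452765) = 364117*(-1/452765) = -364117/452765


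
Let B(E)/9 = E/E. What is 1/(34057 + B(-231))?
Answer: 1/34066 ≈ 2.9355e-5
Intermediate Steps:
B(E) = 9 (B(E) = 9*(E/E) = 9*1 = 9)
1/(34057 + B(-231)) = 1/(34057 + 9) = 1/34066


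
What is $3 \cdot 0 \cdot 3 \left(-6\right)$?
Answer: $0$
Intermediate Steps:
$3 \cdot 0 \cdot 3 \left(-6\right) = 3 \cdot 0 \left(-6\right) = 0 \left(-6\right) = 0$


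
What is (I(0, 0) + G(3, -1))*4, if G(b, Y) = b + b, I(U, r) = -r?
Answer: 24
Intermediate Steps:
G(b, Y) = 2*b
(I(0, 0) + G(3, -1))*4 = (-1*0 + 2*3)*4 = (0 + 6)*4 = 6*4 = 24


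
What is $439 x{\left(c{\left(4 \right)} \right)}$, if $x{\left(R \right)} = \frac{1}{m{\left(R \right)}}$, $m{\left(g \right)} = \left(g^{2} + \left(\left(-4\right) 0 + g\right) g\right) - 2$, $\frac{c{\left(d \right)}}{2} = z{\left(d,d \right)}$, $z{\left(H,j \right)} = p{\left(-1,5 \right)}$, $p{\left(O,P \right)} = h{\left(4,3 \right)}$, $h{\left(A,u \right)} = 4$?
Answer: $\frac{439}{126} \approx 3.4841$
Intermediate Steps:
$p{\left(O,P \right)} = 4$
$z{\left(H,j \right)} = 4$
$c{\left(d \right)} = 8$ ($c{\left(d \right)} = 2 \cdot 4 = 8$)
$m{\left(g \right)} = -2 + 2 g^{2}$ ($m{\left(g \right)} = \left(g^{2} + \left(0 + g\right) g\right) - 2 = \left(g^{2} + g g\right) - 2 = \left(g^{2} + g^{2}\right) - 2 = 2 g^{2} - 2 = -2 + 2 g^{2}$)
$x{\left(R \right)} = \frac{1}{-2 + 2 R^{2}}$
$439 x{\left(c{\left(4 \right)} \right)} = 439 \frac{1}{2 \left(-1 + 8^{2}\right)} = 439 \frac{1}{2 \left(-1 + 64\right)} = 439 \frac{1}{2 \cdot 63} = 439 \cdot \frac{1}{2} \cdot \frac{1}{63} = 439 \cdot \frac{1}{126} = \frac{439}{126}$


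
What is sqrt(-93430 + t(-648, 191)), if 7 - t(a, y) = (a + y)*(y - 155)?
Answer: I*sqrt(76971) ≈ 277.44*I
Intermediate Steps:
t(a, y) = 7 - (-155 + y)*(a + y) (t(a, y) = 7 - (a + y)*(y - 155) = 7 - (a + y)*(-155 + y) = 7 - (-155 + y)*(a + y))
sqrt(-93430 + t(-648, 191)) = sqrt(-93430 + (7 - 1*191**2 + 155*(-648) + 155*191 - 1*(-648)*191)) = sqrt(-93430 + (7 - 1*36481 - 100440 + 29605 + 123768)) = sqrt(-93430 + (7 - 36481 - 100440 + 29605 + 123768)) = sqrt(-93430 + 16459) = sqrt(-76971) = I*sqrt(76971)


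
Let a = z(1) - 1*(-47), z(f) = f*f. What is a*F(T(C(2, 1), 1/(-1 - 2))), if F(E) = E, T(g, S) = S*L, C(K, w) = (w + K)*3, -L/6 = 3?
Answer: 288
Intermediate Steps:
L = -18 (L = -6*3 = -18)
C(K, w) = 3*K + 3*w (C(K, w) = (K + w)*3 = 3*K + 3*w)
T(g, S) = -18*S (T(g, S) = S*(-18) = -18*S)
z(f) = f²
a = 48 (a = 1² - 1*(-47) = 1 + 47 = 48)
a*F(T(C(2, 1), 1/(-1 - 2))) = 48*(-18/(-1 - 2)) = 48*(-18/(-3)) = 48*(-18*(-⅓)) = 48*6 = 288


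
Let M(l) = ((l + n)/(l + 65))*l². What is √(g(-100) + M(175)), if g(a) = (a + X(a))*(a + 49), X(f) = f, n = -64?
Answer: 5*√15593/4 ≈ 156.09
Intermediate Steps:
M(l) = l²*(-64 + l)/(65 + l) (M(l) = ((l - 64)/(l + 65))*l² = ((-64 + l)/(65 + l))*l² = l²*(-64 + l)/(65 + l))
g(a) = 2*a*(49 + a) (g(a) = (a + a)*(a + 49) = (2*a)*(49 + a) = 2*a*(49 + a))
√(g(-100) + M(175)) = √(2*(-100)*(49 - 100) + 175²*(-64 + 175)/(65 + 175)) = √(2*(-100)*(-51) + 30625*111/240) = √(10200 + 30625*(1/240)*111) = √(10200 + 226625/16) = √(389825/16) = 5*√15593/4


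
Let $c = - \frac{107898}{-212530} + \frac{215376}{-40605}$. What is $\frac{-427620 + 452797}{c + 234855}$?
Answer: $\frac{7242399580835}{67556858063092} \approx 0.1072$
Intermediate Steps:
$c = - \frac{1379755433}{287659355}$ ($c = \left(-107898\right) \left(- \frac{1}{212530}\right) + 215376 \left(- \frac{1}{40605}\right) = \frac{53949}{106265} - \frac{71792}{13535} = - \frac{1379755433}{287659355} \approx -4.7965$)
$\frac{-427620 + 452797}{c + 234855} = \frac{-427620 + 452797}{- \frac{1379755433}{287659355} + 234855} = \frac{25177}{\frac{67556858063092}{287659355}} = 25177 \cdot \frac{287659355}{67556858063092} = \frac{7242399580835}{67556858063092}$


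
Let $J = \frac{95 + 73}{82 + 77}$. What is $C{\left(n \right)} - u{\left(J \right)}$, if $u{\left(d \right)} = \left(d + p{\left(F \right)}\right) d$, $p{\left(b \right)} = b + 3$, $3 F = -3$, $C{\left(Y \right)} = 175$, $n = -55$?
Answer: $\frac{482503}{2809} \approx 171.77$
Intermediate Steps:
$F = -1$ ($F = \frac{1}{3} \left(-3\right) = -1$)
$p{\left(b \right)} = 3 + b$
$J = \frac{56}{53}$ ($J = \frac{168}{159} = 168 \cdot \frac{1}{159} = \frac{56}{53} \approx 1.0566$)
$u{\left(d \right)} = d \left(2 + d\right)$ ($u{\left(d \right)} = \left(d + \left(3 - 1\right)\right) d = \left(d + 2\right) d = \left(2 + d\right) d = d \left(2 + d\right)$)
$C{\left(n \right)} - u{\left(J \right)} = 175 - \frac{56 \left(2 + \frac{56}{53}\right)}{53} = 175 - \frac{56}{53} \cdot \frac{162}{53} = 175 - \frac{9072}{2809} = \frac{482503}{2809}$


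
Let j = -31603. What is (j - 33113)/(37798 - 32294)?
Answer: -16179/1376 ≈ -11.758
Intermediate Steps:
(j - 33113)/(37798 - 32294) = (-31603 - 33113)/(37798 - 32294) = -64716/5504 = -64716*1/5504 = -16179/1376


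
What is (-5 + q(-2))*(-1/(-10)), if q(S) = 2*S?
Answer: -9/10 ≈ -0.90000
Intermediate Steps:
(-5 + q(-2))*(-1/(-10)) = (-5 + 2*(-2))*(-1/(-10)) = (-5 - 4)*(-1*(-1/10)) = -9*1/10 = -9/10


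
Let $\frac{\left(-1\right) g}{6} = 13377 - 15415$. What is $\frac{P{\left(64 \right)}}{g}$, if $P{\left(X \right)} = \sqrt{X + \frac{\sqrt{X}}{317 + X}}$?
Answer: $\frac{\sqrt{2323338}}{2329434} \approx 0.00065434$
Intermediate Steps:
$g = 12228$ ($g = - 6 \left(13377 - 15415\right) = \left(-6\right) \left(-2038\right) = 12228$)
$P{\left(X \right)} = \sqrt{X + \frac{\sqrt{X}}{317 + X}}$
$\frac{P{\left(64 \right)}}{g} = \frac{\sqrt{\frac{\sqrt{64} + 64 \left(317 + 64\right)}{317 + 64}}}{12228} = \sqrt{\frac{8 + 64 \cdot 381}{381}} \cdot \frac{1}{12228} = \sqrt{\frac{8 + 24384}{381}} \cdot \frac{1}{12228} = \sqrt{\frac{1}{381} \cdot 24392} \cdot \frac{1}{12228} = \sqrt{\frac{24392}{381}} \cdot \frac{1}{12228} = \frac{2 \sqrt{2323338}}{381} \cdot \frac{1}{12228} = \frac{\sqrt{2323338}}{2329434}$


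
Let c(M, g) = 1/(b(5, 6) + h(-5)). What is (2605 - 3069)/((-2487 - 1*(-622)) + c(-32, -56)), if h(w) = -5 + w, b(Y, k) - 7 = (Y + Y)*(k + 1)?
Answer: 15544/62477 ≈ 0.24880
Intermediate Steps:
b(Y, k) = 7 + 2*Y*(1 + k) (b(Y, k) = 7 + (Y + Y)*(k + 1) = 7 + (2*Y)*(1 + k) = 7 + 2*Y*(1 + k))
c(M, g) = 1/67 (c(M, g) = 1/((7 + 2*5 + 2*5*6) + (-5 - 5)) = 1/((7 + 10 + 60) - 10) = 1/(77 - 10) = 1/67)
(2605 - 3069)/((-2487 - 1*(-622)) + c(-32, -56)) = (2605 - 3069)/((-2487 - 1*(-622)) + 1/67) = -464/((-2487 + 622) + 1/67) = -464/(-1865 + 1/67) = -464/(-124954/67) = -464*(-67/124954) = 15544/62477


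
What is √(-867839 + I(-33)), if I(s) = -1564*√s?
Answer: √(-867839 - 1564*I*√33) ≈ 4.822 - 931.59*I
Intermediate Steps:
√(-867839 + I(-33)) = √(-867839 - 1564*I*√33)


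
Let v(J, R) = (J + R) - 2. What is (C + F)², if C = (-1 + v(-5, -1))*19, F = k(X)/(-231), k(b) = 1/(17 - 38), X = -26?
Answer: 688103430400/23532201 ≈ 29241.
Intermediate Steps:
v(J, R) = -2 + J + R
k(b) = -1/21 (k(b) = 1/(-21) = -1/21)
F = 1/4851 (F = -1/21/(-231) = -1/21*(-1/231) = 1/4851 ≈ 0.00020614)
C = -171 (C = (-1 + (-2 - 5 - 1))*19 = (-1 - 8)*19 = -9*19 = -171)
(C + F)² = (-171 + 1/4851)² = (-829520/4851)² = 688103430400/23532201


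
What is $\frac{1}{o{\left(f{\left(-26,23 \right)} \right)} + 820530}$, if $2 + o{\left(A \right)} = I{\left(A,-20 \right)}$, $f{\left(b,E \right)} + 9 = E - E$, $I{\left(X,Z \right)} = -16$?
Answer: $\frac{1}{820512} \approx 1.2188 \cdot 10^{-6}$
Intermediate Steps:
$f{\left(b,E \right)} = -9$ ($f{\left(b,E \right)} = -9 + \left(E - E\right) = -9 + 0 = -9$)
$o{\left(A \right)} = -18$ ($o{\left(A \right)} = -2 - 16 = -18$)
$\frac{1}{o{\left(f{\left(-26,23 \right)} \right)} + 820530} = \frac{1}{-18 + 820530} = \frac{1}{820512}$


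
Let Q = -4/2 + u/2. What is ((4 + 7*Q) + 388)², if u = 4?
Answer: 153664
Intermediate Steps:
Q = 0 (Q = -4/2 + 4/2 = -4*½ + 4*(½) = -2 + 2 = 0)
((4 + 7*Q) + 388)² = ((4 + 7*0) + 388)² = ((4 + 0) + 388)² = (4 + 388)² = 392² = 153664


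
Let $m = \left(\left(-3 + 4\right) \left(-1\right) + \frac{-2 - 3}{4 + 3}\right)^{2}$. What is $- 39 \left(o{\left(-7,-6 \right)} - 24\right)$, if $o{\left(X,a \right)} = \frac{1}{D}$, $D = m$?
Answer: $\frac{44291}{48} \approx 922.73$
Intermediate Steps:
$m = \frac{144}{49}$ ($m = \left(1 \left(-1\right) - \frac{5}{7}\right)^{2} = \left(-1 - \frac{5}{7}\right)^{2} = \left(- \frac{12}{7}\right)^{2} = \frac{144}{49} \approx 2.9388$)
$D = \frac{144}{49} \approx 2.9388$
$o{\left(X,a \right)} = \frac{49}{144}$ ($o{\left(X,a \right)} = \frac{1}{\frac{144}{49}} = \frac{49}{144}$)
$- 39 \left(o{\left(-7,-6 \right)} - 24\right) = - 39 \left(\frac{49}{144} - 24\right) = \left(-39\right) \left(- \frac{3407}{144}\right) = \frac{44291}{48}$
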